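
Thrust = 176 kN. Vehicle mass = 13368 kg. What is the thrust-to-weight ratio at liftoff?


TWR = 176000 / (13368 * 9.81) = 1.34

1.34


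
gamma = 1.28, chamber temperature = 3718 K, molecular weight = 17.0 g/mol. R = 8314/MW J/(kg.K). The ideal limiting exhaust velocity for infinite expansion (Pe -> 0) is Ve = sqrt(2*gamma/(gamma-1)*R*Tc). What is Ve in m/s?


R = 8314 / 17.0 = 489.06 J/(kg.K)
Ve = sqrt(2 * 1.28 / (1.28 - 1) * 489.06 * 3718) = 4077 m/s

4077 m/s


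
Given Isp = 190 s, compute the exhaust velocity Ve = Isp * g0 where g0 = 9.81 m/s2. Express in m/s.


Ve = Isp * g0 = 190 * 9.81 = 1863.9 m/s

1863.9 m/s


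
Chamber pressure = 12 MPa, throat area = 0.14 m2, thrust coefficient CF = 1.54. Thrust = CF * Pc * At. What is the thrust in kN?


F = 1.54 * 12e6 * 0.14 = 2.5872e+06 N = 2587.2 kN

2587.2 kN


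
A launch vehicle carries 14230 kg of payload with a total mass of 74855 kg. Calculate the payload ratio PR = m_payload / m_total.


PR = 14230 / 74855 = 0.1901

0.1901


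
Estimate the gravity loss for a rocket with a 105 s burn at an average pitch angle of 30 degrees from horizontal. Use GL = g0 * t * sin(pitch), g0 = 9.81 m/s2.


GL = 9.81 * 105 * sin(30 deg) = 515 m/s

515 m/s


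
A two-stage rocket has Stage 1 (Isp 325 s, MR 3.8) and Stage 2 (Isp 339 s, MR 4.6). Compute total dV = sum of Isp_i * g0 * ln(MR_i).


dV1 = 325 * 9.81 * ln(3.8) = 4256.3 m/s
dV2 = 339 * 9.81 * ln(4.6) = 5075.0 m/s
Total dV = 4256.3 + 5075.0 = 9331.3 m/s ~ 9331 m/s

9331 m/s


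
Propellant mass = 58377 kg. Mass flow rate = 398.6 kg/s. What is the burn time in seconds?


tb = 58377 / 398.6 = 146.5 s

146.5 s


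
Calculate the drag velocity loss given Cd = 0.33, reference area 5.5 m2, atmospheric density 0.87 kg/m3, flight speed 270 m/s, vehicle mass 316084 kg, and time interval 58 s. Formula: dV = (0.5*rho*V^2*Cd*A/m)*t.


D = 0.5 * 0.87 * 270^2 * 0.33 * 5.5 = 57556.37 N
a = 57556.37 / 316084 = 0.1821 m/s2
dV = 0.1821 * 58 = 10.6 m/s

10.6 m/s


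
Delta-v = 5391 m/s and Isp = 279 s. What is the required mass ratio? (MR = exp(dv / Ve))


Ve = 279 * 9.81 = 2736.99 m/s
MR = exp(5391 / 2736.99) = 7.168

7.168


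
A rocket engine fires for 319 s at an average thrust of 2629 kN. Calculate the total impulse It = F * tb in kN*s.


It = 2629 * 319 = 838651 kN*s

838651 kN*s


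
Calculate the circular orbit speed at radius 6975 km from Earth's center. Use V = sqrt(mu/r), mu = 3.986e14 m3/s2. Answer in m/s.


V = sqrt(3.986e14 / 6975000) = 7560 m/s

7560 m/s


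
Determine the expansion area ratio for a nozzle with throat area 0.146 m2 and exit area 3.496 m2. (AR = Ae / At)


AR = 3.496 / 0.146 = 23.9

23.9


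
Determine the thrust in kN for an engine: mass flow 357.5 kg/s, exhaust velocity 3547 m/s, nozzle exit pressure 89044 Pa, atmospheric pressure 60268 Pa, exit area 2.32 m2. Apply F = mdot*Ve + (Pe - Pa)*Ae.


F = 357.5 * 3547 + (89044 - 60268) * 2.32 = 1.3348e+06 N = 1334.8 kN

1334.8 kN


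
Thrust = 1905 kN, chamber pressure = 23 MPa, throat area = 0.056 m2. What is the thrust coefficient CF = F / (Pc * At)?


CF = 1905000 / (23e6 * 0.056) = 1.48

1.48


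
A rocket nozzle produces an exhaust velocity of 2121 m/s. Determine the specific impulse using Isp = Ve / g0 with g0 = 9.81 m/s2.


Isp = Ve / g0 = 2121 / 9.81 = 216.2 s

216.2 s


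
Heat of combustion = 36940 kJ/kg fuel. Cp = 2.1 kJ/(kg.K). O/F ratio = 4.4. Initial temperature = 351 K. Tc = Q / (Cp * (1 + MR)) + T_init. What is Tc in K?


Tc = 36940 / (2.1 * (1 + 4.4)) + 351 = 3608 K

3608 K


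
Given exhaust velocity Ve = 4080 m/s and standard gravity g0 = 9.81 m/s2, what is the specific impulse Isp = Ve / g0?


Isp = Ve / g0 = 4080 / 9.81 = 415.9 s

415.9 s


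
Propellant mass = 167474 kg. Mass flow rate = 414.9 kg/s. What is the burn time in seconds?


tb = 167474 / 414.9 = 403.6 s

403.6 s


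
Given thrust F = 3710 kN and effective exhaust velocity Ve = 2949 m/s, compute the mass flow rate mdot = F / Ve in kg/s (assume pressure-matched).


mdot = F / Ve = 3710000 / 2949 = 1258.1 kg/s

1258.1 kg/s


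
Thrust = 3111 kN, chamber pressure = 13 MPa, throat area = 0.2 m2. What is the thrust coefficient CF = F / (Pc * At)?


CF = 3111000 / (13e6 * 0.2) = 1.2

1.2


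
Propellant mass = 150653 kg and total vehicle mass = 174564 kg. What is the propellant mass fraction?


PMF = 150653 / 174564 = 0.863

0.863


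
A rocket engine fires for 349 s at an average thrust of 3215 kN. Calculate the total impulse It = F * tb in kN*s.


It = 3215 * 349 = 1122035 kN*s

1122035 kN*s


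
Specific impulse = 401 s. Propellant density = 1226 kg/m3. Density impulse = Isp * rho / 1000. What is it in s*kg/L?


rho*Isp = 401 * 1226 / 1000 = 492 s*kg/L

492 s*kg/L


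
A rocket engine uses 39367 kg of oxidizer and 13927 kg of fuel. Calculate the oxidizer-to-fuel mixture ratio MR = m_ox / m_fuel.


MR = 39367 / 13927 = 2.83

2.83


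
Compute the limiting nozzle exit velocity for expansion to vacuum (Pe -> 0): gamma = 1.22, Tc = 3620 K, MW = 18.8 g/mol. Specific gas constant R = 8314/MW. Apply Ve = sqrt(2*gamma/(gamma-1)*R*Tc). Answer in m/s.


R = 8314 / 18.8 = 442.23 J/(kg.K)
Ve = sqrt(2 * 1.22 / (1.22 - 1) * 442.23 * 3620) = 4214 m/s

4214 m/s


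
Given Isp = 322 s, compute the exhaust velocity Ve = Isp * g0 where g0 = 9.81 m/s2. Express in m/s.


Ve = Isp * g0 = 322 * 9.81 = 3158.8 m/s

3158.8 m/s


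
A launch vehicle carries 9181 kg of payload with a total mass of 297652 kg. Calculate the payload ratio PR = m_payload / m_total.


PR = 9181 / 297652 = 0.0308

0.0308


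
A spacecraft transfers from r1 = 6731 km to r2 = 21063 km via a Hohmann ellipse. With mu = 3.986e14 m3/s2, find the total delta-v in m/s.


V1 = sqrt(mu/r1) = 7695.36 m/s
dV1 = V1*(sqrt(2*r2/(r1+r2)) - 1) = 1778.53 m/s
V2 = sqrt(mu/r2) = 4350.19 m/s
dV2 = V2*(1 - sqrt(2*r1/(r1+r2))) = 1322.67 m/s
Total dV = 3101 m/s

3101 m/s


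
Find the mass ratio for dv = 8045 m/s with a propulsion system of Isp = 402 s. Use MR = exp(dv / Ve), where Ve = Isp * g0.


Ve = 402 * 9.81 = 3943.62 m/s
MR = exp(8045 / 3943.62) = 7.691

7.691


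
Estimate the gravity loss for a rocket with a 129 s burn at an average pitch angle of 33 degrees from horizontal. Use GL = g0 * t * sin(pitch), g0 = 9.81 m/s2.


GL = 9.81 * 129 * sin(33 deg) = 689 m/s

689 m/s


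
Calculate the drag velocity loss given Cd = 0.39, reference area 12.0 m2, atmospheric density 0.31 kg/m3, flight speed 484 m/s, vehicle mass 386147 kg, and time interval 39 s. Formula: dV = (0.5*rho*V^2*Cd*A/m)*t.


D = 0.5 * 0.31 * 484^2 * 0.39 * 12.0 = 169929.3 N
a = 169929.3 / 386147 = 0.4401 m/s2
dV = 0.4401 * 39 = 17.2 m/s

17.2 m/s


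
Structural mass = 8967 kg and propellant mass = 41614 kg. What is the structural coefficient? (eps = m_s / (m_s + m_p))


eps = 8967 / (8967 + 41614) = 0.1773

0.1773


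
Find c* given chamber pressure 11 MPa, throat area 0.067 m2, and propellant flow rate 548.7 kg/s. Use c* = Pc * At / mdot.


c* = 11e6 * 0.067 / 548.7 = 1343 m/s

1343 m/s


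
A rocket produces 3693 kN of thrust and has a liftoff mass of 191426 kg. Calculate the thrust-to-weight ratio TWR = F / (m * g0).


TWR = 3693000 / (191426 * 9.81) = 1.97

1.97


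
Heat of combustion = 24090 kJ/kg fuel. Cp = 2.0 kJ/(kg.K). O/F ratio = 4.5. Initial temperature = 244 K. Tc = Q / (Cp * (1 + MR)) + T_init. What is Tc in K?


Tc = 24090 / (2.0 * (1 + 4.5)) + 244 = 2434 K

2434 K


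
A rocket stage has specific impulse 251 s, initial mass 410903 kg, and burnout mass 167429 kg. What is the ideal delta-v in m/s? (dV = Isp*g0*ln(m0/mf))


Ve = 251 * 9.81 = 2462.31 m/s
dV = 2462.31 * ln(410903/167429) = 2211 m/s

2211 m/s


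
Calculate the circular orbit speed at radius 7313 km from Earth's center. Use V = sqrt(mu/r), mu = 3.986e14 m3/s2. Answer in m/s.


V = sqrt(3.986e14 / 7313000) = 7383 m/s

7383 m/s


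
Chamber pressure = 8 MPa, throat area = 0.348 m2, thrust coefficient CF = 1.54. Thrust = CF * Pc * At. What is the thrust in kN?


F = 1.54 * 8e6 * 0.348 = 4.2874e+06 N = 4287.4 kN

4287.4 kN


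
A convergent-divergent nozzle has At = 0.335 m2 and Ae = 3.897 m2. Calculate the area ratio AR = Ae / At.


AR = 3.897 / 0.335 = 11.6

11.6


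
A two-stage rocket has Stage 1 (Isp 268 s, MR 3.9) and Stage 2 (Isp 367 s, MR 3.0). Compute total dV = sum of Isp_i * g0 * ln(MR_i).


dV1 = 268 * 9.81 * ln(3.9) = 3578.1 m/s
dV2 = 367 * 9.81 * ln(3.0) = 3955.3 m/s
Total dV = 3578.1 + 3955.3 = 7533.4 m/s ~ 7533 m/s

7533 m/s


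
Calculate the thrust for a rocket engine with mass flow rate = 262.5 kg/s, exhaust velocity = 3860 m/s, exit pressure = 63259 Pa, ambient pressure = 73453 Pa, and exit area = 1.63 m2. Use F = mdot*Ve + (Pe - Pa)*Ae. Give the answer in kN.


F = 262.5 * 3860 + (63259 - 73453) * 1.63 = 996634.0 N = 996.6 kN

996.6 kN


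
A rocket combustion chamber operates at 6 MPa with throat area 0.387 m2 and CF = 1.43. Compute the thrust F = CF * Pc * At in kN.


F = 1.43 * 6e6 * 0.387 = 3.3205e+06 N = 3320.5 kN

3320.5 kN


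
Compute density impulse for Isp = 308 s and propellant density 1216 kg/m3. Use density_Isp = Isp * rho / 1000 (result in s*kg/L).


rho*Isp = 308 * 1216 / 1000 = 375 s*kg/L

375 s*kg/L


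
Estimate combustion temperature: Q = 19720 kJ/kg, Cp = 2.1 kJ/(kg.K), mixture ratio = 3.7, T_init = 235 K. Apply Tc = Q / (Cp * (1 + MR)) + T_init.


Tc = 19720 / (2.1 * (1 + 3.7)) + 235 = 2233 K

2233 K


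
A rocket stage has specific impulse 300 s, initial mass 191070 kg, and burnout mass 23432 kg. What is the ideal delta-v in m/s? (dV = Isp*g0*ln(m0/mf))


Ve = 300 * 9.81 = 2943.0 m/s
dV = 2943.0 * ln(191070/23432) = 6176 m/s

6176 m/s


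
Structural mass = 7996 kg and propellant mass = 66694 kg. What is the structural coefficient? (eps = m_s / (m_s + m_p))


eps = 7996 / (7996 + 66694) = 0.1071

0.1071


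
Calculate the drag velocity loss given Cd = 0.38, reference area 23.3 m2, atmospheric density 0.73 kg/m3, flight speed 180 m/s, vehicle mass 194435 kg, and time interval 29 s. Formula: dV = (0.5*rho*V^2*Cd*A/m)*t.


D = 0.5 * 0.73 * 180^2 * 0.38 * 23.3 = 104707.4 N
a = 104707.4 / 194435 = 0.5385 m/s2
dV = 0.5385 * 29 = 15.6 m/s

15.6 m/s


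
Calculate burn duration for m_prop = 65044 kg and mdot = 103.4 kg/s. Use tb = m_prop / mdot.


tb = 65044 / 103.4 = 629.1 s

629.1 s


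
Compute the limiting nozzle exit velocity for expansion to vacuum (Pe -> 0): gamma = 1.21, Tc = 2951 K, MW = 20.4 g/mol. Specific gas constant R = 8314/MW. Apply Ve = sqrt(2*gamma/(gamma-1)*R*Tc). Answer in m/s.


R = 8314 / 20.4 = 407.55 J/(kg.K)
Ve = sqrt(2 * 1.21 / (1.21 - 1) * 407.55 * 2951) = 3723 m/s

3723 m/s


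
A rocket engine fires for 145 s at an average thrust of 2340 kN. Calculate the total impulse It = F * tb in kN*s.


It = 2340 * 145 = 339300 kN*s

339300 kN*s


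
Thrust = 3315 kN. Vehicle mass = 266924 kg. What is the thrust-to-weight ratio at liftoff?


TWR = 3315000 / (266924 * 9.81) = 1.27

1.27


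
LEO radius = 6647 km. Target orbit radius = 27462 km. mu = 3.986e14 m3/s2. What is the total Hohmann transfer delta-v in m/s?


V1 = sqrt(mu/r1) = 7743.83 m/s
dV1 = V1*(sqrt(2*r2/(r1+r2)) - 1) = 2082.75 m/s
V2 = sqrt(mu/r2) = 3809.8 m/s
dV2 = V2*(1 - sqrt(2*r1/(r1+r2))) = 1431.34 m/s
Total dV = 3514 m/s

3514 m/s


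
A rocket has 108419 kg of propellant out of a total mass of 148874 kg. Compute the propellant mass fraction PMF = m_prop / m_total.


PMF = 108419 / 148874 = 0.728

0.728


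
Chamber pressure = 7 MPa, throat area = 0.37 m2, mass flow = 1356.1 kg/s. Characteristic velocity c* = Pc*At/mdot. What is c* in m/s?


c* = 7e6 * 0.37 / 1356.1 = 1910 m/s

1910 m/s


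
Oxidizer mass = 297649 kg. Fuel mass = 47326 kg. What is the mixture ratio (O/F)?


MR = 297649 / 47326 = 6.29

6.29


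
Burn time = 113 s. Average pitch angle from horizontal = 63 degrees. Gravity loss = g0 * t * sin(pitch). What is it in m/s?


GL = 9.81 * 113 * sin(63 deg) = 988 m/s

988 m/s


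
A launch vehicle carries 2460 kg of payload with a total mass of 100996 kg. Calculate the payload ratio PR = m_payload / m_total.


PR = 2460 / 100996 = 0.0244

0.0244


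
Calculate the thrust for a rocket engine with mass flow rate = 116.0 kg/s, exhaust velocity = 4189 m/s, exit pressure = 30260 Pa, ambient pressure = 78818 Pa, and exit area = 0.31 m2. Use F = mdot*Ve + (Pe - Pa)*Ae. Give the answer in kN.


F = 116.0 * 4189 + (30260 - 78818) * 0.31 = 470871.0 N = 470.9 kN

470.9 kN


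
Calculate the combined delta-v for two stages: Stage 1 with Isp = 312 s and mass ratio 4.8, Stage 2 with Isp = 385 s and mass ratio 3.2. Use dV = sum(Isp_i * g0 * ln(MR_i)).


dV1 = 312 * 9.81 * ln(4.8) = 4801.1 m/s
dV2 = 385 * 9.81 * ln(3.2) = 4393.0 m/s
Total dV = 4801.1 + 4393.0 = 9194.1 m/s ~ 9194 m/s

9194 m/s


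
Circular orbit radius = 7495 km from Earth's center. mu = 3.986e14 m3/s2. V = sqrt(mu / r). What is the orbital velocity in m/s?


V = sqrt(3.986e14 / 7495000) = 7293 m/s

7293 m/s


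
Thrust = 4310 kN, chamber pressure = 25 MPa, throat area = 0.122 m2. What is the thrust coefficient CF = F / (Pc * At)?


CF = 4310000 / (25e6 * 0.122) = 1.41

1.41


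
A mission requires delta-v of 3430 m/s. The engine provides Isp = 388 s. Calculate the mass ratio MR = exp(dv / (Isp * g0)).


Ve = 388 * 9.81 = 3806.28 m/s
MR = exp(3430 / 3806.28) = 2.462

2.462


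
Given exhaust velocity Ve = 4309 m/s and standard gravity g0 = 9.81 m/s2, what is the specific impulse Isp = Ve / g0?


Isp = Ve / g0 = 4309 / 9.81 = 439.2 s

439.2 s


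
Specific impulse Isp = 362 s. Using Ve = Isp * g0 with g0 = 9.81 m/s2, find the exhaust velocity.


Ve = Isp * g0 = 362 * 9.81 = 3551.2 m/s

3551.2 m/s


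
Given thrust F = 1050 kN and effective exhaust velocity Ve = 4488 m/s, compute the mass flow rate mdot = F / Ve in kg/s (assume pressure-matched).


mdot = F / Ve = 1050000 / 4488 = 234.0 kg/s

234.0 kg/s


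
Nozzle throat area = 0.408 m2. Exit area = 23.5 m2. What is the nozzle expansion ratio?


AR = 23.5 / 0.408 = 57.6

57.6


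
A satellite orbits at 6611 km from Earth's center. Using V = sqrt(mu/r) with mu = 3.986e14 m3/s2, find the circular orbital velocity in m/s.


V = sqrt(3.986e14 / 6611000) = 7765 m/s

7765 m/s


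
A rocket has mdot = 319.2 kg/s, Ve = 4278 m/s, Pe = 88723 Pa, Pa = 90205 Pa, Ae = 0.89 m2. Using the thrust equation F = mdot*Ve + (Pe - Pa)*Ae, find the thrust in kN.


F = 319.2 * 4278 + (88723 - 90205) * 0.89 = 1.3642e+06 N = 1364.2 kN

1364.2 kN


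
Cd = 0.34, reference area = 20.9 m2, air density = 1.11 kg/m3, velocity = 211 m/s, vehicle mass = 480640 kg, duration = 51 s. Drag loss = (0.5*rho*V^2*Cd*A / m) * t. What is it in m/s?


D = 0.5 * 1.11 * 211^2 * 0.34 * 20.9 = 175583.26 N
a = 175583.26 / 480640 = 0.3653 m/s2
dV = 0.3653 * 51 = 18.6 m/s

18.6 m/s


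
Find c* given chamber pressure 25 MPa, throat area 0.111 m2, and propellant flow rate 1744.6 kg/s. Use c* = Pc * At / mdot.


c* = 25e6 * 0.111 / 1744.6 = 1591 m/s

1591 m/s


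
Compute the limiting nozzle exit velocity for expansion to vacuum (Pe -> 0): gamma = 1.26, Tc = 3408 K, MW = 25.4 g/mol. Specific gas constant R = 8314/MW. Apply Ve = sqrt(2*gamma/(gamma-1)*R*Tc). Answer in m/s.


R = 8314 / 25.4 = 327.32 J/(kg.K)
Ve = sqrt(2 * 1.26 / (1.26 - 1) * 327.32 * 3408) = 3288 m/s

3288 m/s


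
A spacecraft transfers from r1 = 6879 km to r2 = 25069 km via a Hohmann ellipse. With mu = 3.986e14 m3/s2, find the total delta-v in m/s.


V1 = sqrt(mu/r1) = 7612.13 m/s
dV1 = V1*(sqrt(2*r2/(r1+r2)) - 1) = 1923.9 m/s
V2 = sqrt(mu/r2) = 3987.49 m/s
dV2 = V2*(1 - sqrt(2*r1/(r1+r2))) = 1370.78 m/s
Total dV = 3295 m/s

3295 m/s


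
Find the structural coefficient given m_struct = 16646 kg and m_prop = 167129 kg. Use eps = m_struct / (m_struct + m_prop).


eps = 16646 / (16646 + 167129) = 0.0906

0.0906


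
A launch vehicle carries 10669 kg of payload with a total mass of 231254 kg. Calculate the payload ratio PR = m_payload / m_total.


PR = 10669 / 231254 = 0.0461

0.0461


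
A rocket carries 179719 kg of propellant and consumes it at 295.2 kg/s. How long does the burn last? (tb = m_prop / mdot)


tb = 179719 / 295.2 = 608.8 s

608.8 s


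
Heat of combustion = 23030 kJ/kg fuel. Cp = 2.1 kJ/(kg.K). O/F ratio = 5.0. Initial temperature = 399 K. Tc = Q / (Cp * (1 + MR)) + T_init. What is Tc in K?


Tc = 23030 / (2.1 * (1 + 5.0)) + 399 = 2227 K

2227 K


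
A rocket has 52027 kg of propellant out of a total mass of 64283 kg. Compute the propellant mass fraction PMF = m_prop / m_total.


PMF = 52027 / 64283 = 0.809

0.809


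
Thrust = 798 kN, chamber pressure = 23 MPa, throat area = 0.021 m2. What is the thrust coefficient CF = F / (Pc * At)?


CF = 798000 / (23e6 * 0.021) = 1.65

1.65


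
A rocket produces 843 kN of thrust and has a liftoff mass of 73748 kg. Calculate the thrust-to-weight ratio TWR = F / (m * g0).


TWR = 843000 / (73748 * 9.81) = 1.17

1.17


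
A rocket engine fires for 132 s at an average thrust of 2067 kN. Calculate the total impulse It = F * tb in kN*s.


It = 2067 * 132 = 272844 kN*s

272844 kN*s


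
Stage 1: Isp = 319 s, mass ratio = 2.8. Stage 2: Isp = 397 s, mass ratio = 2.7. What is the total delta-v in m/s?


dV1 = 319 * 9.81 * ln(2.8) = 3222.1 m/s
dV2 = 397 * 9.81 * ln(2.7) = 3868.3 m/s
Total dV = 3222.1 + 3868.3 = 7090.4 m/s ~ 7090 m/s

7090 m/s


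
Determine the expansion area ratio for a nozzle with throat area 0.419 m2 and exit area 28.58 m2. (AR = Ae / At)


AR = 28.58 / 0.419 = 68.2

68.2


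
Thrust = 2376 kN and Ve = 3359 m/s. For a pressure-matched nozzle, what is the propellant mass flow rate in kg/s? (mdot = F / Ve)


mdot = F / Ve = 2376000 / 3359 = 707.4 kg/s

707.4 kg/s


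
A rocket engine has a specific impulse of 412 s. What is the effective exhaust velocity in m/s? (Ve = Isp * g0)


Ve = Isp * g0 = 412 * 9.81 = 4041.7 m/s

4041.7 m/s


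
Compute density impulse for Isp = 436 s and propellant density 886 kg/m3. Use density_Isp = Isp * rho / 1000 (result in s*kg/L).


rho*Isp = 436 * 886 / 1000 = 386 s*kg/L

386 s*kg/L


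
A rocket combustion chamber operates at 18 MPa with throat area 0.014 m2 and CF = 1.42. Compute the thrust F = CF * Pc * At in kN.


F = 1.42 * 18e6 * 0.014 = 357840.0 N = 357.8 kN

357.8 kN


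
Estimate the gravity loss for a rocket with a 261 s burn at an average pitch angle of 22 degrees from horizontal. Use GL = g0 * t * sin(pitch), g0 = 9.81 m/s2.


GL = 9.81 * 261 * sin(22 deg) = 959 m/s

959 m/s


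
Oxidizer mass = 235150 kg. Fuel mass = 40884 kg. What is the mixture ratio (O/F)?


MR = 235150 / 40884 = 5.75

5.75


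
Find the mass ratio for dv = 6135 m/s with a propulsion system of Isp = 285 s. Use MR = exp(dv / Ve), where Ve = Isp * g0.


Ve = 285 * 9.81 = 2795.85 m/s
MR = exp(6135 / 2795.85) = 8.974

8.974


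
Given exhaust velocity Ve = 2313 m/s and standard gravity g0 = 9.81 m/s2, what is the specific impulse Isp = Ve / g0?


Isp = Ve / g0 = 2313 / 9.81 = 235.8 s

235.8 s


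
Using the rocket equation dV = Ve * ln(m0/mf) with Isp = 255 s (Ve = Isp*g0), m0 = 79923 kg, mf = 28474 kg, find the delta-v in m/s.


Ve = 255 * 9.81 = 2501.55 m/s
dV = 2501.55 * ln(79923/28474) = 2582 m/s

2582 m/s


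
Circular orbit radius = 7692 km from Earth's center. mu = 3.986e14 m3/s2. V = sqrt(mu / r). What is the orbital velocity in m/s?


V = sqrt(3.986e14 / 7692000) = 7199 m/s

7199 m/s


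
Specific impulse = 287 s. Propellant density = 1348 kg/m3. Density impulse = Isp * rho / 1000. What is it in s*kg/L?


rho*Isp = 287 * 1348 / 1000 = 387 s*kg/L

387 s*kg/L


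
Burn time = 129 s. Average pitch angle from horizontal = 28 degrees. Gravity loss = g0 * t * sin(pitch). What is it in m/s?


GL = 9.81 * 129 * sin(28 deg) = 594 m/s

594 m/s


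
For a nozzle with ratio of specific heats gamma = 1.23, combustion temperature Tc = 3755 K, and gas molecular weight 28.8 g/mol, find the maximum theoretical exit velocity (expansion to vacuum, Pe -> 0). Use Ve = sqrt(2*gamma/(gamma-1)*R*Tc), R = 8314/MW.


R = 8314 / 28.8 = 288.68 J/(kg.K)
Ve = sqrt(2 * 1.23 / (1.23 - 1) * 288.68 * 3755) = 3405 m/s

3405 m/s


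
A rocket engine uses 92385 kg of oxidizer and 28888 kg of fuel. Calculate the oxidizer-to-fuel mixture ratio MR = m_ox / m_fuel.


MR = 92385 / 28888 = 3.2

3.2


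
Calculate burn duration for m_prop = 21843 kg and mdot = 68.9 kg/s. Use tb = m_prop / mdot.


tb = 21843 / 68.9 = 317.0 s

317.0 s


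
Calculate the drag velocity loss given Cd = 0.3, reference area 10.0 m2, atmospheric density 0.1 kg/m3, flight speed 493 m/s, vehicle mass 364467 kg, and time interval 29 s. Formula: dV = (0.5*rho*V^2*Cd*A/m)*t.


D = 0.5 * 0.1 * 493^2 * 0.3 * 10.0 = 36457.35 N
a = 36457.35 / 364467 = 0.1 m/s2
dV = 0.1 * 29 = 2.9 m/s

2.9 m/s


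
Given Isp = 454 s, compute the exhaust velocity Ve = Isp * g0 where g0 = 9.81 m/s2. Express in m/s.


Ve = Isp * g0 = 454 * 9.81 = 4453.7 m/s

4453.7 m/s


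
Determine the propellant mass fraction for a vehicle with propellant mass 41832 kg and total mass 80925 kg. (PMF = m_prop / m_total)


PMF = 41832 / 80925 = 0.517

0.517


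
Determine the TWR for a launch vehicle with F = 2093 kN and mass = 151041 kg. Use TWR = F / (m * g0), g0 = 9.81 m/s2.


TWR = 2093000 / (151041 * 9.81) = 1.41

1.41


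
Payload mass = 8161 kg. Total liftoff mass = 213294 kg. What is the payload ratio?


PR = 8161 / 213294 = 0.0383

0.0383


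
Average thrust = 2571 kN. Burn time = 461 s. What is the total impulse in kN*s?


It = 2571 * 461 = 1185231 kN*s

1185231 kN*s


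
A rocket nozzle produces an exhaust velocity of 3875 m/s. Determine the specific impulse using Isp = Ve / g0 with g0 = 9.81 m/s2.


Isp = Ve / g0 = 3875 / 9.81 = 395.0 s

395.0 s


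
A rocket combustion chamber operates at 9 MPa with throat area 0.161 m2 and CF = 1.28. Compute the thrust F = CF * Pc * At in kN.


F = 1.28 * 9e6 * 0.161 = 1.8547e+06 N = 1854.7 kN

1854.7 kN


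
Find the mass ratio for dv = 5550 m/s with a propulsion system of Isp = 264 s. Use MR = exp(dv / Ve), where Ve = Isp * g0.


Ve = 264 * 9.81 = 2589.84 m/s
MR = exp(5550 / 2589.84) = 8.525

8.525


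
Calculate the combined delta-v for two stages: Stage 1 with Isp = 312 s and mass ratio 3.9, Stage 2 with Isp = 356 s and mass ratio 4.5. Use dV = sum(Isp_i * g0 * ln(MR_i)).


dV1 = 312 * 9.81 * ln(3.9) = 4165.6 m/s
dV2 = 356 * 9.81 * ln(4.5) = 5252.8 m/s
Total dV = 4165.6 + 5252.8 = 9418.4 m/s ~ 9418 m/s

9418 m/s


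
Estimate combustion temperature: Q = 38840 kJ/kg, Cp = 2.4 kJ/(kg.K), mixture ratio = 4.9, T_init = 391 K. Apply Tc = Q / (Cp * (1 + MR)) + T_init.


Tc = 38840 / (2.4 * (1 + 4.9)) + 391 = 3134 K

3134 K


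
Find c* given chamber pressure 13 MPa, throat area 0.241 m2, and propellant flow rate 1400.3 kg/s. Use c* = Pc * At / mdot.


c* = 13e6 * 0.241 / 1400.3 = 2237 m/s

2237 m/s


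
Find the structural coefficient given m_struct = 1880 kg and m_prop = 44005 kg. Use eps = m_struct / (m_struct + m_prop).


eps = 1880 / (1880 + 44005) = 0.041

0.041


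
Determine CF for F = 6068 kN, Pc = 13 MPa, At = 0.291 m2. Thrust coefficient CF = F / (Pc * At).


CF = 6068000 / (13e6 * 0.291) = 1.6

1.6


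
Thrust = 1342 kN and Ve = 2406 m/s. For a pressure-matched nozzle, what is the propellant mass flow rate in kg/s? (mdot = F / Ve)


mdot = F / Ve = 1342000 / 2406 = 557.8 kg/s

557.8 kg/s


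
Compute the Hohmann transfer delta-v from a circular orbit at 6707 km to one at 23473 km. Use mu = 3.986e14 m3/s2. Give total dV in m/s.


V1 = sqrt(mu/r1) = 7709.11 m/s
dV1 = V1*(sqrt(2*r2/(r1+r2)) - 1) = 1905.77 m/s
V2 = sqrt(mu/r2) = 4120.83 m/s
dV2 = V2*(1 - sqrt(2*r1/(r1+r2))) = 1373.54 m/s
Total dV = 3279 m/s

3279 m/s


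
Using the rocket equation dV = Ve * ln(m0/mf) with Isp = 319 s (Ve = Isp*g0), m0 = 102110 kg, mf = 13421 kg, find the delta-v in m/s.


Ve = 319 * 9.81 = 3129.39 m/s
dV = 3129.39 * ln(102110/13421) = 6350 m/s

6350 m/s


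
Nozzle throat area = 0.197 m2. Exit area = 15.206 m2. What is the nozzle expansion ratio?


AR = 15.206 / 0.197 = 77.2

77.2


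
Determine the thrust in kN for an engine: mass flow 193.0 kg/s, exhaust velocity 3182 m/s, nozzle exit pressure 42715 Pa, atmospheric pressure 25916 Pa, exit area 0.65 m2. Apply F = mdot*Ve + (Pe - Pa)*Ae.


F = 193.0 * 3182 + (42715 - 25916) * 0.65 = 625045.0 N = 625.0 kN

625.0 kN


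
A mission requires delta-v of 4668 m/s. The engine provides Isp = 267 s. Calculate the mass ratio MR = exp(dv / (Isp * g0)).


Ve = 267 * 9.81 = 2619.27 m/s
MR = exp(4668 / 2619.27) = 5.943

5.943


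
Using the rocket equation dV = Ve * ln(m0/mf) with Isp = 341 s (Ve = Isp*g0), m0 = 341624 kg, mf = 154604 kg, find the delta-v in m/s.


Ve = 341 * 9.81 = 3345.21 m/s
dV = 3345.21 * ln(341624/154604) = 2652 m/s

2652 m/s


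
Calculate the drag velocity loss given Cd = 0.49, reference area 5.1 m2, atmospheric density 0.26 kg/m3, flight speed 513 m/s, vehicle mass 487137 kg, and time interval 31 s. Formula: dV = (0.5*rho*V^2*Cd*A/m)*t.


D = 0.5 * 0.26 * 513^2 * 0.49 * 5.1 = 85495.71 N
a = 85495.71 / 487137 = 0.1755 m/s2
dV = 0.1755 * 31 = 5.4 m/s

5.4 m/s


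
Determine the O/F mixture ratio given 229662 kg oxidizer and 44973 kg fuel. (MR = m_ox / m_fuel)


MR = 229662 / 44973 = 5.11

5.11


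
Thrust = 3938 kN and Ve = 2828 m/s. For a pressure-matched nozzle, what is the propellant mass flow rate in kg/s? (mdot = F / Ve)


mdot = F / Ve = 3938000 / 2828 = 1392.5 kg/s

1392.5 kg/s


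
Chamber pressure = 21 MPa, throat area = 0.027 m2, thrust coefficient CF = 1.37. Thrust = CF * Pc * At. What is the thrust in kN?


F = 1.37 * 21e6 * 0.027 = 776790.0 N = 776.8 kN

776.8 kN


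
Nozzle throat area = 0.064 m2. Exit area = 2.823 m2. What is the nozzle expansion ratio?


AR = 2.823 / 0.064 = 44.1

44.1


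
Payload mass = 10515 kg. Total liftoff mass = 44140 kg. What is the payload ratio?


PR = 10515 / 44140 = 0.2382

0.2382


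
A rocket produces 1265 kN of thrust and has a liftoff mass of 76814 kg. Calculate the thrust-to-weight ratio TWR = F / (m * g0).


TWR = 1265000 / (76814 * 9.81) = 1.68

1.68


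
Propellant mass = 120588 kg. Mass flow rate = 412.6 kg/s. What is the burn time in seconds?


tb = 120588 / 412.6 = 292.3 s

292.3 s


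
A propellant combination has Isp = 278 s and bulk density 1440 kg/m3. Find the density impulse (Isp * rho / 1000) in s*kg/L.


rho*Isp = 278 * 1440 / 1000 = 400 s*kg/L

400 s*kg/L


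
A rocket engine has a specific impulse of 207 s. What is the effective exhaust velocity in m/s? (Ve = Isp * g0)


Ve = Isp * g0 = 207 * 9.81 = 2030.7 m/s

2030.7 m/s


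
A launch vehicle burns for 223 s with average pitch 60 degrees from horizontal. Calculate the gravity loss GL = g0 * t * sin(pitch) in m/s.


GL = 9.81 * 223 * sin(60 deg) = 1895 m/s

1895 m/s


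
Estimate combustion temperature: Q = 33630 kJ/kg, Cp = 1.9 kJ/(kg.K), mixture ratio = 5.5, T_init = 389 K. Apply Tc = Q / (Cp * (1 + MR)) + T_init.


Tc = 33630 / (1.9 * (1 + 5.5)) + 389 = 3112 K

3112 K


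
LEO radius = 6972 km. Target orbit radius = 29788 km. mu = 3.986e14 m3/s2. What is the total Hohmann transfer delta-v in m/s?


V1 = sqrt(mu/r1) = 7561.19 m/s
dV1 = V1*(sqrt(2*r2/(r1+r2)) - 1) = 2064.64 m/s
V2 = sqrt(mu/r2) = 3658.04 m/s
dV2 = V2*(1 - sqrt(2*r1/(r1+r2))) = 1405.07 m/s
Total dV = 3470 m/s

3470 m/s


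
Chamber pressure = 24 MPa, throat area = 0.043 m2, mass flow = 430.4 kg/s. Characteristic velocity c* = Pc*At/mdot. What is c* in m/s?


c* = 24e6 * 0.043 / 430.4 = 2398 m/s

2398 m/s


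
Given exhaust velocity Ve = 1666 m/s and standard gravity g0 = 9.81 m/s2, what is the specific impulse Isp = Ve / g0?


Isp = Ve / g0 = 1666 / 9.81 = 169.8 s

169.8 s


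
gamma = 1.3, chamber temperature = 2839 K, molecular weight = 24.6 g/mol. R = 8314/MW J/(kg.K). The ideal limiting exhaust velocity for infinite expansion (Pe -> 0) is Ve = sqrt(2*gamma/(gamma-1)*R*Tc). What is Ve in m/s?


R = 8314 / 24.6 = 337.97 J/(kg.K)
Ve = sqrt(2 * 1.3 / (1.3 - 1) * 337.97 * 2839) = 2884 m/s

2884 m/s


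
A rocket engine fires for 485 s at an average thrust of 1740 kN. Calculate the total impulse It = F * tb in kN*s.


It = 1740 * 485 = 843900 kN*s

843900 kN*s


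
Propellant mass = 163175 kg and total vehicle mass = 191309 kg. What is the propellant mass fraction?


PMF = 163175 / 191309 = 0.853

0.853


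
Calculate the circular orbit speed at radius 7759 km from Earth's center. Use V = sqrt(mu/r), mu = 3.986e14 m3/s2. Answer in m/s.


V = sqrt(3.986e14 / 7759000) = 7167 m/s

7167 m/s


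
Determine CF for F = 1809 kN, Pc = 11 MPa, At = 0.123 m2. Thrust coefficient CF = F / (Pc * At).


CF = 1809000 / (11e6 * 0.123) = 1.34

1.34


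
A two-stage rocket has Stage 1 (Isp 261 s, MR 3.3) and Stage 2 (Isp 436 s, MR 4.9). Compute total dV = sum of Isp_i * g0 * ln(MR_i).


dV1 = 261 * 9.81 * ln(3.3) = 3056.9 m/s
dV2 = 436 * 9.81 * ln(4.9) = 6797.4 m/s
Total dV = 3056.9 + 6797.4 = 9854.3 m/s ~ 9854 m/s

9854 m/s


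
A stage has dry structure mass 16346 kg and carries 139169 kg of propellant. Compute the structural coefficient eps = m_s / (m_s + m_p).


eps = 16346 / (16346 + 139169) = 0.1051

0.1051


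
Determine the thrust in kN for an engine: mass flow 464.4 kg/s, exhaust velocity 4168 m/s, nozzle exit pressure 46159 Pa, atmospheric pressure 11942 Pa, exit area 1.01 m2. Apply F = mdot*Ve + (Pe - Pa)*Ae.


F = 464.4 * 4168 + (46159 - 11942) * 1.01 = 1.9702e+06 N = 1970.2 kN

1970.2 kN


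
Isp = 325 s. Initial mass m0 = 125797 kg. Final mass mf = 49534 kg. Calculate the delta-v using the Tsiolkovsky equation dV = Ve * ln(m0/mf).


Ve = 325 * 9.81 = 3188.25 m/s
dV = 3188.25 * ln(125797/49534) = 2971 m/s

2971 m/s


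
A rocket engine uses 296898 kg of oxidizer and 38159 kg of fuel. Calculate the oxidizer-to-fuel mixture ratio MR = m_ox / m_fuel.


MR = 296898 / 38159 = 7.78

7.78


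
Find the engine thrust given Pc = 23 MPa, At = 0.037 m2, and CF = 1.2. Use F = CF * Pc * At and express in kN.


F = 1.2 * 23e6 * 0.037 = 1.0212e+06 N = 1021.2 kN

1021.2 kN


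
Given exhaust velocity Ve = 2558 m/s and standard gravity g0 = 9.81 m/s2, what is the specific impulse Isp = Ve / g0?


Isp = Ve / g0 = 2558 / 9.81 = 260.8 s

260.8 s


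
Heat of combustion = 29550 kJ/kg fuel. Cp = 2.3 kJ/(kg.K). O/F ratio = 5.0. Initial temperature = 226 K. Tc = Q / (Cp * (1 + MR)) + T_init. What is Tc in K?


Tc = 29550 / (2.3 * (1 + 5.0)) + 226 = 2367 K

2367 K


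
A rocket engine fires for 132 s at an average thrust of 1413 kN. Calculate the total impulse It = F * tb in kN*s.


It = 1413 * 132 = 186516 kN*s

186516 kN*s


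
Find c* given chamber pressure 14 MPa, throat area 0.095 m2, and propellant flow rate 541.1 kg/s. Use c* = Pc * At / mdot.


c* = 14e6 * 0.095 / 541.1 = 2458 m/s

2458 m/s


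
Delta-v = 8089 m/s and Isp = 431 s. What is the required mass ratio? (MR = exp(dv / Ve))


Ve = 431 * 9.81 = 4228.11 m/s
MR = exp(8089 / 4228.11) = 6.774

6.774


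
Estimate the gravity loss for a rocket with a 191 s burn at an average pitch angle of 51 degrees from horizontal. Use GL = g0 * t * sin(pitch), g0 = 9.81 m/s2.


GL = 9.81 * 191 * sin(51 deg) = 1456 m/s

1456 m/s


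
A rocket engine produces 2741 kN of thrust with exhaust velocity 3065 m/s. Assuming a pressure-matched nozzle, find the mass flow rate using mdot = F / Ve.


mdot = F / Ve = 2741000 / 3065 = 894.3 kg/s

894.3 kg/s


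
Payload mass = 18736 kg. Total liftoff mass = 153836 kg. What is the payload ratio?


PR = 18736 / 153836 = 0.1218

0.1218


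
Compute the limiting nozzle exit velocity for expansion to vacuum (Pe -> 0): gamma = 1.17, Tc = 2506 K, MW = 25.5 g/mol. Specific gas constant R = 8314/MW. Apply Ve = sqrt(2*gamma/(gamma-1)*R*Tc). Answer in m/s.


R = 8314 / 25.5 = 326.04 J/(kg.K)
Ve = sqrt(2 * 1.17 / (1.17 - 1) * 326.04 * 2506) = 3354 m/s

3354 m/s


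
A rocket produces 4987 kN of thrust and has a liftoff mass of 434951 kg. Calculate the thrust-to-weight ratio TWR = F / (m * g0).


TWR = 4987000 / (434951 * 9.81) = 1.17

1.17


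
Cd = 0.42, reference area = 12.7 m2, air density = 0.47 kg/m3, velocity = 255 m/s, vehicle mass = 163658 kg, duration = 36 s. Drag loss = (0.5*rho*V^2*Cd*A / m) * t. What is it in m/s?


D = 0.5 * 0.47 * 255^2 * 0.42 * 12.7 = 81508.19 N
a = 81508.19 / 163658 = 0.498 m/s2
dV = 0.498 * 36 = 17.9 m/s

17.9 m/s


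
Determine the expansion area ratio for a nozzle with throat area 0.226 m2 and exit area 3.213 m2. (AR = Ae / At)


AR = 3.213 / 0.226 = 14.2

14.2


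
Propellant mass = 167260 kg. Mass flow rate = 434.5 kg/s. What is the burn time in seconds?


tb = 167260 / 434.5 = 384.9 s

384.9 s


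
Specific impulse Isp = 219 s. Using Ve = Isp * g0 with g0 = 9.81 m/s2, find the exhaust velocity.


Ve = Isp * g0 = 219 * 9.81 = 2148.4 m/s

2148.4 m/s


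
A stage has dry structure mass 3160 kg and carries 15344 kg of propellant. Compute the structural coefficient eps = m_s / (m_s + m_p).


eps = 3160 / (3160 + 15344) = 0.1708

0.1708


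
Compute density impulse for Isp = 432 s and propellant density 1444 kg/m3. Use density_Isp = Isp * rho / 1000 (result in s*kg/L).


rho*Isp = 432 * 1444 / 1000 = 624 s*kg/L

624 s*kg/L


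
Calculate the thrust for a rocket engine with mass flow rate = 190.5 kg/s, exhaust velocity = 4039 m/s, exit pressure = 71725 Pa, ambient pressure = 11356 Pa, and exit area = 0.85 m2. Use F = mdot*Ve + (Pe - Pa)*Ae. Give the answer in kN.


F = 190.5 * 4039 + (71725 - 11356) * 0.85 = 820743.0 N = 820.7 kN

820.7 kN


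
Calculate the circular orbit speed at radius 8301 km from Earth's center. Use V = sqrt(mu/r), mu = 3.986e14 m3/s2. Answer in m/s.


V = sqrt(3.986e14 / 8301000) = 6930 m/s

6930 m/s


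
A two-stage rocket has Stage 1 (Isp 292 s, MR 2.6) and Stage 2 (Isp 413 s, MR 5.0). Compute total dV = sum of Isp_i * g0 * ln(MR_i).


dV1 = 292 * 9.81 * ln(2.6) = 2737.1 m/s
dV2 = 413 * 9.81 * ln(5.0) = 6520.7 m/s
Total dV = 2737.1 + 6520.7 = 9257.8 m/s ~ 9258 m/s

9258 m/s


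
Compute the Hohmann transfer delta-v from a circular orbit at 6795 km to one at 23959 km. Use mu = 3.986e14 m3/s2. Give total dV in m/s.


V1 = sqrt(mu/r1) = 7659.03 m/s
dV1 = V1*(sqrt(2*r2/(r1+r2)) - 1) = 1901.29 m/s
V2 = sqrt(mu/r2) = 4078.82 m/s
dV2 = V2*(1 - sqrt(2*r1/(r1+r2))) = 1367.42 m/s
Total dV = 3269 m/s

3269 m/s


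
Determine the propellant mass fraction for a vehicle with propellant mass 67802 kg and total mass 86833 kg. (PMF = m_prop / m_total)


PMF = 67802 / 86833 = 0.781

0.781


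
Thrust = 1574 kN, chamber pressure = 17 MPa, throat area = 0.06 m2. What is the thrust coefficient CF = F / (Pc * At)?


CF = 1574000 / (17e6 * 0.06) = 1.54

1.54


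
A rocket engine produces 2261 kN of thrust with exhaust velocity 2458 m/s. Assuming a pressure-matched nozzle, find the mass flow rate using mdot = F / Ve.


mdot = F / Ve = 2261000 / 2458 = 919.9 kg/s

919.9 kg/s


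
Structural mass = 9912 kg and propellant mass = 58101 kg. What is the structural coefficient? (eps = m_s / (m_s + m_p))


eps = 9912 / (9912 + 58101) = 0.1457

0.1457


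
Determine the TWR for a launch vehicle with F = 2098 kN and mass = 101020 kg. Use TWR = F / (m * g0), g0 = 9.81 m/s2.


TWR = 2098000 / (101020 * 9.81) = 2.12

2.12


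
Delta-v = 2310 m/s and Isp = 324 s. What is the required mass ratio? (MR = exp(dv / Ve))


Ve = 324 * 9.81 = 3178.44 m/s
MR = exp(2310 / 3178.44) = 2.068

2.068


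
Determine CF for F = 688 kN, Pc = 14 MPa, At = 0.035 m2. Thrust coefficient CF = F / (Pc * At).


CF = 688000 / (14e6 * 0.035) = 1.4

1.4


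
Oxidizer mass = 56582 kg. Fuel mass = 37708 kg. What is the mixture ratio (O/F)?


MR = 56582 / 37708 = 1.5

1.5


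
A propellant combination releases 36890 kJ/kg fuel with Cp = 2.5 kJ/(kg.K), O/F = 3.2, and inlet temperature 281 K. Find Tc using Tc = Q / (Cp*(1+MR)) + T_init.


Tc = 36890 / (2.5 * (1 + 3.2)) + 281 = 3794 K

3794 K


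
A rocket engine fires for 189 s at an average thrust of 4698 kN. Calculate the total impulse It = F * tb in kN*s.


It = 4698 * 189 = 887922 kN*s

887922 kN*s


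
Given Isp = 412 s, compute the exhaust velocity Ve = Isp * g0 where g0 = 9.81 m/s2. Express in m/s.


Ve = Isp * g0 = 412 * 9.81 = 4041.7 m/s

4041.7 m/s


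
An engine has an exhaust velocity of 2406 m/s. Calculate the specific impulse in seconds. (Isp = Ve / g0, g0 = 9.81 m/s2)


Isp = Ve / g0 = 2406 / 9.81 = 245.3 s

245.3 s


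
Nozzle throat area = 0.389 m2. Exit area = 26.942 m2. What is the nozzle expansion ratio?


AR = 26.942 / 0.389 = 69.3

69.3


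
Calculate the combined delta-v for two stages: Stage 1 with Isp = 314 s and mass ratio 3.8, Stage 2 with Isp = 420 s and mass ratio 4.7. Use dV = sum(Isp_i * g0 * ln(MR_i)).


dV1 = 314 * 9.81 * ln(3.8) = 4112.3 m/s
dV2 = 420 * 9.81 * ln(4.7) = 6376.3 m/s
Total dV = 4112.3 + 6376.3 = 10488.6 m/s ~ 10489 m/s

10489 m/s


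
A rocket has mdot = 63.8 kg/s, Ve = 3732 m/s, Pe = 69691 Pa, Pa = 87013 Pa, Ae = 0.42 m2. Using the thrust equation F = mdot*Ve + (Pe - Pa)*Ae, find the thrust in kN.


F = 63.8 * 3732 + (69691 - 87013) * 0.42 = 230826.0 N = 230.8 kN

230.8 kN


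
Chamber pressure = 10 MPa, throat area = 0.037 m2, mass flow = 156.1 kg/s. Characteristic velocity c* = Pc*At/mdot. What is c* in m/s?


c* = 10e6 * 0.037 / 156.1 = 2370 m/s

2370 m/s


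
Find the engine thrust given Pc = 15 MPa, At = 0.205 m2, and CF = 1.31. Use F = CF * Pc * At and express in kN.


F = 1.31 * 15e6 * 0.205 = 4.0283e+06 N = 4028.3 kN

4028.3 kN


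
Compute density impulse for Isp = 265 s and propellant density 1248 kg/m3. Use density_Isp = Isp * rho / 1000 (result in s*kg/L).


rho*Isp = 265 * 1248 / 1000 = 331 s*kg/L

331 s*kg/L


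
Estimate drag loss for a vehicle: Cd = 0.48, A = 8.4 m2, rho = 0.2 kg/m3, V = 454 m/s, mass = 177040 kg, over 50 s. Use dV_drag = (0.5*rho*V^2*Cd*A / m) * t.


D = 0.5 * 0.2 * 454^2 * 0.48 * 8.4 = 83105.97 N
a = 83105.97 / 177040 = 0.4694 m/s2
dV = 0.4694 * 50 = 23.5 m/s

23.5 m/s


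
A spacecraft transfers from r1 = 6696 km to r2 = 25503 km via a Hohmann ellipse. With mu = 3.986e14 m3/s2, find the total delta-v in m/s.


V1 = sqrt(mu/r1) = 7715.44 m/s
dV1 = V1*(sqrt(2*r2/(r1+r2)) - 1) = 1995.25 m/s
V2 = sqrt(mu/r2) = 3953.42 m/s
dV2 = V2*(1 - sqrt(2*r1/(r1+r2))) = 1403.81 m/s
Total dV = 3399 m/s

3399 m/s


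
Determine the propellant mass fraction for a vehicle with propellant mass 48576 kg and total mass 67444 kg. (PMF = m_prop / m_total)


PMF = 48576 / 67444 = 0.72

0.72


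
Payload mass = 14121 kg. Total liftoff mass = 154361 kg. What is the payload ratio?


PR = 14121 / 154361 = 0.0915

0.0915


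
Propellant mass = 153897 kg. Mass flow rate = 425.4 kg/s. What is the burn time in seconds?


tb = 153897 / 425.4 = 361.8 s

361.8 s


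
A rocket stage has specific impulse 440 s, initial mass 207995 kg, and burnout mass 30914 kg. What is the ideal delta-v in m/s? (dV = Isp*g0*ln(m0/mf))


Ve = 440 * 9.81 = 4316.4 m/s
dV = 4316.4 * ln(207995/30914) = 8228 m/s

8228 m/s
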